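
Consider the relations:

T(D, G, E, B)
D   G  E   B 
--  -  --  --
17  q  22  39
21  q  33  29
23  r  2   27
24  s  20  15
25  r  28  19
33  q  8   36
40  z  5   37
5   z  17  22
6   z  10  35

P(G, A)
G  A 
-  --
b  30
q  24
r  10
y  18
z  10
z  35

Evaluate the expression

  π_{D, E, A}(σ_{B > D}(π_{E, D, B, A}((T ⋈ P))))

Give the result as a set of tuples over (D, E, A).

Natural join on G: {(17, q, 22, 39, 24), (21, q, 33, 29, 24), (23, r, 2, 27, 10), (25, r, 28, 19, 10), (33, q, 8, 36, 24), (40, z, 5, 37, 10), (40, z, 5, 37, 35), (5, z, 17, 22, 10), (5, z, 17, 22, 35), (6, z, 10, 35, 10), (6, z, 10, 35, 35)}
π[E, D, B, A]: project onto (E, D, B, A) → {(10, 6, 35, 10), (10, 6, 35, 35), (17, 5, 22, 10), (17, 5, 22, 35), (2, 23, 27, 10), (22, 17, 39, 24), (28, 25, 19, 10), (33, 21, 29, 24), (5, 40, 37, 10), (5, 40, 37, 35), (8, 33, 36, 24)}
σ[B > D]: keep tuples satisfying B > D → {(10, 6, 35, 10), (10, 6, 35, 35), (17, 5, 22, 10), (17, 5, 22, 35), (2, 23, 27, 10), (22, 17, 39, 24), (33, 21, 29, 24), (8, 33, 36, 24)}
π[D, E, A]: project onto (D, E, A) → {(17, 22, 24), (21, 33, 24), (23, 2, 10), (33, 8, 24), (5, 17, 10), (5, 17, 35), (6, 10, 10), (6, 10, 35)}

{(17, 22, 24), (21, 33, 24), (23, 2, 10), (33, 8, 24), (5, 17, 10), (5, 17, 35), (6, 10, 10), (6, 10, 35)}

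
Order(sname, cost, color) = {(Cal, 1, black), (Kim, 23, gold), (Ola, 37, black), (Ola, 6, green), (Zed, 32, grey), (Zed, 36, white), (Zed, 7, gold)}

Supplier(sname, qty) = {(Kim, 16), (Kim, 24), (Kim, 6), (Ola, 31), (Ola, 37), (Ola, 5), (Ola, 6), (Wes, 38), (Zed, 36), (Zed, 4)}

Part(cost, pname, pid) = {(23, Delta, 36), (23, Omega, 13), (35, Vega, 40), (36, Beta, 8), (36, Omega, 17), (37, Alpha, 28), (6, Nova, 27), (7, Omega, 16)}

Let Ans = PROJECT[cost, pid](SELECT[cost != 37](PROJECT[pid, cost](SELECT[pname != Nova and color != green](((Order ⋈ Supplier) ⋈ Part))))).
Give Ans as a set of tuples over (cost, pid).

{(23, 13), (23, 36), (36, 17), (36, 8), (7, 16)}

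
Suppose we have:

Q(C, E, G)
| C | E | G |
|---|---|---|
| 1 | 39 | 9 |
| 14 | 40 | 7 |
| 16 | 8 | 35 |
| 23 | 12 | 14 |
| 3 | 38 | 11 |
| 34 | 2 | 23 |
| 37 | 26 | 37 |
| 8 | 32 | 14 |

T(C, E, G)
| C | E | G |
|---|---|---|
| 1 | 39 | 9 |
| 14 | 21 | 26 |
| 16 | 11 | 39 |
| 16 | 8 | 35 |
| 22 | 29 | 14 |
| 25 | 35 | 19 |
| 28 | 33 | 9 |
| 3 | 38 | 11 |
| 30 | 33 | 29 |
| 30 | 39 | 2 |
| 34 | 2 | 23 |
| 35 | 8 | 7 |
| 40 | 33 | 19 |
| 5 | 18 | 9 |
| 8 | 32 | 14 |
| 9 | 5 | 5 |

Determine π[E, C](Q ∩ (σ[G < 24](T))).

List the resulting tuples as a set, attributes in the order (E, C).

{(2, 34), (32, 8), (38, 3), (39, 1)}

Filtering on G < 24 leaves {(1, 39, 9), (22, 29, 14), (25, 35, 19), (28, 33, 9), (3, 38, 11), (30, 39, 2), (34, 2, 23), (35, 8, 7), (40, 33, 19), (5, 18, 9), (8, 32, 14), (9, 5, 5)}.
Intersection: {(1, 39, 9), (14, 40, 7), (16, 8, 35), (23, 12, 14), (3, 38, 11), (34, 2, 23), (37, 26, 37), (8, 32, 14)} with {(1, 39, 9), (22, 29, 14), (25, 35, 19), (28, 33, 9), (3, 38, 11), (30, 39, 2), (34, 2, 23), (35, 8, 7), (40, 33, 19), (5, 18, 9), (8, 32, 14), (9, 5, 5)} → {(1, 39, 9), (3, 38, 11), (34, 2, 23), (8, 32, 14)}
Keep only column(s) E, C: {(2, 34), (32, 8), (38, 3), (39, 1)}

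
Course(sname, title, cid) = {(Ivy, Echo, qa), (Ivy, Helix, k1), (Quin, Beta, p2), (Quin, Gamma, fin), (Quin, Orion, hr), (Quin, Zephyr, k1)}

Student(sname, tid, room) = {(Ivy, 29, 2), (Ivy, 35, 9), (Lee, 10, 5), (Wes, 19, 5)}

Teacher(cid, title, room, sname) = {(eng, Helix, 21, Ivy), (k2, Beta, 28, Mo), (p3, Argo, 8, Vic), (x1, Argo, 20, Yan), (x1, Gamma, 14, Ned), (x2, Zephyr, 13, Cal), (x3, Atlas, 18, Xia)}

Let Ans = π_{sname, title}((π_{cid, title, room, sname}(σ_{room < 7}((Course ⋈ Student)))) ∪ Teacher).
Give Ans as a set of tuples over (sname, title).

{(Cal, Zephyr), (Ivy, Echo), (Ivy, Helix), (Mo, Beta), (Ned, Gamma), (Vic, Argo), (Xia, Atlas), (Yan, Argo)}

Course ⋈ Student (natural join on sname): {(Ivy, Echo, qa, 29, 2), (Ivy, Echo, qa, 35, 9), (Ivy, Helix, k1, 29, 2), (Ivy, Helix, k1, 35, 9)}
σ[room < 7]: keep tuples satisfying room < 7 → {(Ivy, Echo, qa, 29, 2), (Ivy, Helix, k1, 29, 2)}
π[cid, title, room, sname]: project onto (cid, title, room, sname) → {(k1, Helix, 2, Ivy), (qa, Echo, 2, Ivy)}
Set union of the two operands is {(eng, Helix, 21, Ivy), (k1, Helix, 2, Ivy), (k2, Beta, 28, Mo), (p3, Argo, 8, Vic), (qa, Echo, 2, Ivy), (x1, Argo, 20, Yan), (x1, Gamma, 14, Ned), (x2, Zephyr, 13, Cal), (x3, Atlas, 18, Xia)}.
π[sname, title]: project onto (sname, title) (1 duplicate(s) eliminated) → {(Cal, Zephyr), (Ivy, Echo), (Ivy, Helix), (Mo, Beta), (Ned, Gamma), (Vic, Argo), (Xia, Atlas), (Yan, Argo)}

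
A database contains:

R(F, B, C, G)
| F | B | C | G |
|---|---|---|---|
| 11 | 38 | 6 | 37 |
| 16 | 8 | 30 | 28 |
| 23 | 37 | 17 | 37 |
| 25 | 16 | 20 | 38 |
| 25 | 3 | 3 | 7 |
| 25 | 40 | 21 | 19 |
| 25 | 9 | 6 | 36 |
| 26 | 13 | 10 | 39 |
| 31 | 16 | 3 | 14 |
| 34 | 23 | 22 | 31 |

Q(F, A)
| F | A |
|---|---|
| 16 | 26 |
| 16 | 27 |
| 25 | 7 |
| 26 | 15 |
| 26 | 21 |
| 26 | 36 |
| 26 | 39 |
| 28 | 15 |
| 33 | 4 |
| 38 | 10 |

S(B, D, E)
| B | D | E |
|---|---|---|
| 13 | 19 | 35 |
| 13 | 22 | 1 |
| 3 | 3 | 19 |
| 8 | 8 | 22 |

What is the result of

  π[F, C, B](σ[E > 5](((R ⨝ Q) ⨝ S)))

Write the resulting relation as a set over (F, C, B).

Natural join on F: {(16, 8, 30, 28, 26), (16, 8, 30, 28, 27), (25, 16, 20, 38, 7), (25, 3, 3, 7, 7), (25, 40, 21, 19, 7), (25, 9, 6, 36, 7), (26, 13, 10, 39, 15), (26, 13, 10, 39, 21), (26, 13, 10, 39, 36), (26, 13, 10, 39, 39)}
Natural join on B: {(16, 8, 30, 28, 26, 8, 22), (16, 8, 30, 28, 27, 8, 22), (25, 3, 3, 7, 7, 3, 19), (26, 13, 10, 39, 15, 19, 35), (26, 13, 10, 39, 15, 22, 1), (26, 13, 10, 39, 21, 19, 35), (26, 13, 10, 39, 21, 22, 1), (26, 13, 10, 39, 36, 19, 35), (26, 13, 10, 39, 36, 22, 1), (26, 13, 10, 39, 39, 19, 35), (26, 13, 10, 39, 39, 22, 1)}
Apply σ_{E > 5}; surviving tuples: {(16, 8, 30, 28, 26, 8, 22), (16, 8, 30, 28, 27, 8, 22), (25, 3, 3, 7, 7, 3, 19), (26, 13, 10, 39, 15, 19, 35), (26, 13, 10, 39, 21, 19, 35), (26, 13, 10, 39, 36, 19, 35), (26, 13, 10, 39, 39, 19, 35)}
π_{F, C, B} gives {(16, 30, 8), (25, 3, 3), (26, 10, 13)} (4 duplicate(s) eliminated).

{(16, 30, 8), (25, 3, 3), (26, 10, 13)}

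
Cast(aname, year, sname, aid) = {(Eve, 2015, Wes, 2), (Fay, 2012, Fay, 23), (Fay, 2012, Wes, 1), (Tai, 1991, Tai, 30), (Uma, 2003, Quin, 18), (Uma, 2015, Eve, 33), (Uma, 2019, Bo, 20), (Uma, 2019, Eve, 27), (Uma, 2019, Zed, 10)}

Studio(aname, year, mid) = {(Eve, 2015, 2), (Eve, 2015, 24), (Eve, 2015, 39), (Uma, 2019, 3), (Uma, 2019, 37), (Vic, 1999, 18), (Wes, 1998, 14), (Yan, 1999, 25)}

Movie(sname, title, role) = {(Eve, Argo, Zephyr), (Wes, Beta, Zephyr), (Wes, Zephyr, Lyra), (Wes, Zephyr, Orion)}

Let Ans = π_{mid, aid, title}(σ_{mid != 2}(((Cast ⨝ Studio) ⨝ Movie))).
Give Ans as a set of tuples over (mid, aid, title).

{(24, 2, Beta), (24, 2, Zephyr), (3, 27, Argo), (37, 27, Argo), (39, 2, Beta), (39, 2, Zephyr)}

Cast ⋈ Studio (natural join on aname, year): {(Eve, 2015, Wes, 2, 2), (Eve, 2015, Wes, 2, 24), (Eve, 2015, Wes, 2, 39), (Uma, 2019, Bo, 20, 3), (Uma, 2019, Bo, 20, 37), (Uma, 2019, Eve, 27, 3), (Uma, 2019, Eve, 27, 37), (Uma, 2019, Zed, 10, 3), (Uma, 2019, Zed, 10, 37)}
(Cast ⨝ Studio) ⋈ Movie (natural join on sname): {(Eve, 2015, Wes, 2, 2, Beta, Zephyr), (Eve, 2015, Wes, 2, 2, Zephyr, Lyra), (Eve, 2015, Wes, 2, 2, Zephyr, Orion), (Eve, 2015, Wes, 2, 24, Beta, Zephyr), (Eve, 2015, Wes, 2, 24, Zephyr, Lyra), (Eve, 2015, Wes, 2, 24, Zephyr, Orion), (Eve, 2015, Wes, 2, 39, Beta, Zephyr), (Eve, 2015, Wes, 2, 39, Zephyr, Lyra), (Eve, 2015, Wes, 2, 39, Zephyr, Orion), (Uma, 2019, Eve, 27, 3, Argo, Zephyr), (Uma, 2019, Eve, 27, 37, Argo, Zephyr)}
Apply σ_{mid != 2}; surviving tuples: {(Eve, 2015, Wes, 2, 24, Beta, Zephyr), (Eve, 2015, Wes, 2, 24, Zephyr, Lyra), (Eve, 2015, Wes, 2, 24, Zephyr, Orion), (Eve, 2015, Wes, 2, 39, Beta, Zephyr), (Eve, 2015, Wes, 2, 39, Zephyr, Lyra), (Eve, 2015, Wes, 2, 39, Zephyr, Orion), (Uma, 2019, Eve, 27, 3, Argo, Zephyr), (Uma, 2019, Eve, 27, 37, Argo, Zephyr)}
π[mid, aid, title]: project onto (mid, aid, title) (2 duplicate(s) eliminated) → {(24, 2, Beta), (24, 2, Zephyr), (3, 27, Argo), (37, 27, Argo), (39, 2, Beta), (39, 2, Zephyr)}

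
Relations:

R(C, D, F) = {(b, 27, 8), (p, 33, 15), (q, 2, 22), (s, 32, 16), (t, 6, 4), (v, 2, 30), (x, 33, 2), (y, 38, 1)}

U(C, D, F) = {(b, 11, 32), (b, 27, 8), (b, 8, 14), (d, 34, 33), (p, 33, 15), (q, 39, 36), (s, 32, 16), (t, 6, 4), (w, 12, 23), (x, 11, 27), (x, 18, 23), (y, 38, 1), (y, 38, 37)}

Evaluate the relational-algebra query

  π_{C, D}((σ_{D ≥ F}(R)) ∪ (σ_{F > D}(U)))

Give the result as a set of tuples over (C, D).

Apply σ_{D ≥ F}; surviving tuples: {(b, 27, 8), (p, 33, 15), (s, 32, 16), (t, 6, 4), (x, 33, 2), (y, 38, 1)}
Apply σ_{F > D}; surviving tuples: {(b, 11, 32), (b, 8, 14), (w, 12, 23), (x, 11, 27), (x, 18, 23)}
Set union of the two operands is {(b, 11, 32), (b, 27, 8), (b, 8, 14), (p, 33, 15), (s, 32, 16), (t, 6, 4), (w, 12, 23), (x, 11, 27), (x, 18, 23), (x, 33, 2), (y, 38, 1)}.
Keep only column(s) C, D: {(b, 11), (b, 27), (b, 8), (p, 33), (s, 32), (t, 6), (w, 12), (x, 11), (x, 18), (x, 33), (y, 38)}

{(b, 11), (b, 27), (b, 8), (p, 33), (s, 32), (t, 6), (w, 12), (x, 11), (x, 18), (x, 33), (y, 38)}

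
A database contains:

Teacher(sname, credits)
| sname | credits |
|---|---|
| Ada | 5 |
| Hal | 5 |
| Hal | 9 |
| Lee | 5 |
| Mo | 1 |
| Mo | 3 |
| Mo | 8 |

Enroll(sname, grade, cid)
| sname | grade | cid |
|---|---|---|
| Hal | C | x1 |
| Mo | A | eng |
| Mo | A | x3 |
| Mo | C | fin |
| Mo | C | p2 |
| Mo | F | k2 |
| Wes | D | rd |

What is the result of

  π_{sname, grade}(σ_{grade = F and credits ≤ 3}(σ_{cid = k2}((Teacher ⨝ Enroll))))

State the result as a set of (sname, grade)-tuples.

{(Mo, F)}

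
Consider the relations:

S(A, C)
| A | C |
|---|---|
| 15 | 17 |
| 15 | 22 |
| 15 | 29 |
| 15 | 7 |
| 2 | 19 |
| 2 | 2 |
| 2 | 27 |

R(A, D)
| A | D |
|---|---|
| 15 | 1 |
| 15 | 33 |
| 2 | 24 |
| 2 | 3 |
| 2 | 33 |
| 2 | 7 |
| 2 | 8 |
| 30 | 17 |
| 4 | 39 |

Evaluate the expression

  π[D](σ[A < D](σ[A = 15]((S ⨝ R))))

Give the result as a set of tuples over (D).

S ⋈ R (natural join on A): {(15, 17, 1), (15, 17, 33), (15, 22, 1), (15, 22, 33), (15, 29, 1), (15, 29, 33), (15, 7, 1), (15, 7, 33), (2, 19, 24), (2, 19, 3), (2, 19, 33), (2, 19, 7), (2, 19, 8), (2, 2, 24), (2, 2, 3), (2, 2, 33), (2, 2, 7), (2, 2, 8), (2, 27, 24), (2, 27, 3), (2, 27, 33), (2, 27, 7), (2, 27, 8)}
Selection A = 15: {(15, 17, 1), (15, 17, 33), (15, 22, 1), (15, 22, 33), (15, 29, 1), (15, 29, 33), (15, 7, 1), (15, 7, 33)}
Selection A < D: {(15, 17, 33), (15, 22, 33), (15, 29, 33), (15, 7, 33)}
Projecting to D (3 duplicate(s) eliminated): {33}

{33}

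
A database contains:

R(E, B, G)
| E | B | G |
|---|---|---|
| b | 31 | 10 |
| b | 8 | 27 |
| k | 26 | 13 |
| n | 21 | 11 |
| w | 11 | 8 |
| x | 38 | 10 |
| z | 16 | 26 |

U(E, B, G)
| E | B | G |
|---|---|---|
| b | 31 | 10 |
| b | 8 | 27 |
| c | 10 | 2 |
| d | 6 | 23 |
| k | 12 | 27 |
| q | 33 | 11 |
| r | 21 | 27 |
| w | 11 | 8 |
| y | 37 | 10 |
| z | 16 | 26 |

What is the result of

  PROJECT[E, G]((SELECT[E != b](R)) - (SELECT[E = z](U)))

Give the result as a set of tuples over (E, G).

Filtering on E != b leaves {(k, 26, 13), (n, 21, 11), (w, 11, 8), (x, 38, 10), (z, 16, 26)}.
Filtering on E = z leaves {(z, 16, 26)}.
Taking the difference: {(k, 26, 13), (n, 21, 11), (w, 11, 8), (x, 38, 10)}
π[E, G]: project onto (E, G) → {(k, 13), (n, 11), (w, 8), (x, 10)}

{(k, 13), (n, 11), (w, 8), (x, 10)}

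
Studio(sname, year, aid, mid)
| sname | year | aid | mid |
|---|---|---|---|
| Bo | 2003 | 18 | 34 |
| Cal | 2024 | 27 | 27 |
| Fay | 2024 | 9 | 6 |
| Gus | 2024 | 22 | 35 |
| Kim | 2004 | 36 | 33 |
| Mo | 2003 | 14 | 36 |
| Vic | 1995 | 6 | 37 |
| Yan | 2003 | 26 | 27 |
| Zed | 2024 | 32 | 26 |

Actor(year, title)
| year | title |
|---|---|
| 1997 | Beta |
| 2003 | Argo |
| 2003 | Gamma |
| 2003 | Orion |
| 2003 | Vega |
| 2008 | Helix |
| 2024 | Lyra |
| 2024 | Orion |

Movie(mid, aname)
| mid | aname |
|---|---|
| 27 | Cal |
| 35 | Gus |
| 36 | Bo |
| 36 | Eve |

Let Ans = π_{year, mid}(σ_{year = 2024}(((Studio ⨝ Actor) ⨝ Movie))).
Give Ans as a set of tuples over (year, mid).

Joining Studio and Actor on year yields {(Bo, 2003, 18, 34, Argo), (Bo, 2003, 18, 34, Gamma), (Bo, 2003, 18, 34, Orion), (Bo, 2003, 18, 34, Vega), (Cal, 2024, 27, 27, Lyra), (Cal, 2024, 27, 27, Orion), (Fay, 2024, 9, 6, Lyra), (Fay, 2024, 9, 6, Orion), (Gus, 2024, 22, 35, Lyra), (Gus, 2024, 22, 35, Orion), (Mo, 2003, 14, 36, Argo), (Mo, 2003, 14, 36, Gamma), (Mo, 2003, 14, 36, Orion), (Mo, 2003, 14, 36, Vega), (Yan, 2003, 26, 27, Argo), (Yan, 2003, 26, 27, Gamma), (Yan, 2003, 26, 27, Orion), (Yan, 2003, 26, 27, Vega), (Zed, 2024, 32, 26, Lyra), (Zed, 2024, 32, 26, Orion)}.
Joining (Studio ⨝ Actor) and Movie on mid yields {(Cal, 2024, 27, 27, Lyra, Cal), (Cal, 2024, 27, 27, Orion, Cal), (Gus, 2024, 22, 35, Lyra, Gus), (Gus, 2024, 22, 35, Orion, Gus), (Mo, 2003, 14, 36, Argo, Bo), (Mo, 2003, 14, 36, Argo, Eve), (Mo, 2003, 14, 36, Gamma, Bo), (Mo, 2003, 14, 36, Gamma, Eve), (Mo, 2003, 14, 36, Orion, Bo), (Mo, 2003, 14, 36, Orion, Eve), (Mo, 2003, 14, 36, Vega, Bo), (Mo, 2003, 14, 36, Vega, Eve), (Yan, 2003, 26, 27, Argo, Cal), (Yan, 2003, 26, 27, Gamma, Cal), (Yan, 2003, 26, 27, Orion, Cal), (Yan, 2003, 26, 27, Vega, Cal)}.
Selection year = 2024: {(Cal, 2024, 27, 27, Lyra, Cal), (Cal, 2024, 27, 27, Orion, Cal), (Gus, 2024, 22, 35, Lyra, Gus), (Gus, 2024, 22, 35, Orion, Gus)}
π_{year, mid} gives {(2024, 27), (2024, 35)} (2 duplicate(s) eliminated).

{(2024, 27), (2024, 35)}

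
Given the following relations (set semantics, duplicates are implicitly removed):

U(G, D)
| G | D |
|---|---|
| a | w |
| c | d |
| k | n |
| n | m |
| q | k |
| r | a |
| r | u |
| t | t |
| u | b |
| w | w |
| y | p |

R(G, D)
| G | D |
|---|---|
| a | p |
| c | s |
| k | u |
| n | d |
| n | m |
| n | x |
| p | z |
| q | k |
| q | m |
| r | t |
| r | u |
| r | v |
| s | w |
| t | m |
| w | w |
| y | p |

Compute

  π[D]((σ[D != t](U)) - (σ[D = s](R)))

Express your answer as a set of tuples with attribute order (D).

σ[D != t]: keep tuples satisfying D != t → {(a, w), (c, d), (k, n), (n, m), (q, k), (r, a), (r, u), (u, b), (w, w), (y, p)}
σ[D = s]: keep tuples satisfying D = s → {(c, s)}
Taking the difference: {(a, w), (c, d), (k, n), (n, m), (q, k), (r, a), (r, u), (u, b), (w, w), (y, p)}
π_{D} gives {a, b, d, k, m, n, p, u, w} (1 duplicate(s) eliminated).

{a, b, d, k, m, n, p, u, w}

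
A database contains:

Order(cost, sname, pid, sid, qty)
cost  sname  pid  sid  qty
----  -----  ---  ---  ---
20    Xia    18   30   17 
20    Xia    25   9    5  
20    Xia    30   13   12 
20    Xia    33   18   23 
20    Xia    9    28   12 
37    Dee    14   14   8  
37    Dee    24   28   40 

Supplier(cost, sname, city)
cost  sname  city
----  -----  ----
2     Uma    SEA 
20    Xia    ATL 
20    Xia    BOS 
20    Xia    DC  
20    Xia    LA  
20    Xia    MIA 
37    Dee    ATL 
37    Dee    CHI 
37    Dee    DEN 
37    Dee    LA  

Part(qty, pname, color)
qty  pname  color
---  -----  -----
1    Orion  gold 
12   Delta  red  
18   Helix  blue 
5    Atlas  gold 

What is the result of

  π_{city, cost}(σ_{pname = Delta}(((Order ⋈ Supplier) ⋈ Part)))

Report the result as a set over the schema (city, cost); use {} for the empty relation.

{(ATL, 20), (BOS, 20), (DC, 20), (LA, 20), (MIA, 20)}

Natural join on cost, sname: {(20, Xia, 18, 30, 17, ATL), (20, Xia, 18, 30, 17, BOS), (20, Xia, 18, 30, 17, DC), (20, Xia, 18, 30, 17, LA), (20, Xia, 18, 30, 17, MIA), (20, Xia, 25, 9, 5, ATL), (20, Xia, 25, 9, 5, BOS), (20, Xia, 25, 9, 5, DC), (20, Xia, 25, 9, 5, LA), (20, Xia, 25, 9, 5, MIA), (20, Xia, 30, 13, 12, ATL), (20, Xia, 30, 13, 12, BOS), (20, Xia, 30, 13, 12, DC), (20, Xia, 30, 13, 12, LA), (20, Xia, 30, 13, 12, MIA), (20, Xia, 33, 18, 23, ATL), (20, Xia, 33, 18, 23, BOS), (20, Xia, 33, 18, 23, DC), (20, Xia, 33, 18, 23, LA), (20, Xia, 33, 18, 23, MIA), (20, Xia, 9, 28, 12, ATL), (20, Xia, 9, 28, 12, BOS), (20, Xia, 9, 28, 12, DC), (20, Xia, 9, 28, 12, LA), (20, Xia, 9, 28, 12, MIA), (37, Dee, 14, 14, 8, ATL), (37, Dee, 14, 14, 8, CHI), (37, Dee, 14, 14, 8, DEN), (37, Dee, 14, 14, 8, LA), (37, Dee, 24, 28, 40, ATL), (37, Dee, 24, 28, 40, CHI), (37, Dee, 24, 28, 40, DEN), (37, Dee, 24, 28, 40, LA)}
Natural join on qty: {(20, Xia, 25, 9, 5, ATL, Atlas, gold), (20, Xia, 25, 9, 5, BOS, Atlas, gold), (20, Xia, 25, 9, 5, DC, Atlas, gold), (20, Xia, 25, 9, 5, LA, Atlas, gold), (20, Xia, 25, 9, 5, MIA, Atlas, gold), (20, Xia, 30, 13, 12, ATL, Delta, red), (20, Xia, 30, 13, 12, BOS, Delta, red), (20, Xia, 30, 13, 12, DC, Delta, red), (20, Xia, 30, 13, 12, LA, Delta, red), (20, Xia, 30, 13, 12, MIA, Delta, red), (20, Xia, 9, 28, 12, ATL, Delta, red), (20, Xia, 9, 28, 12, BOS, Delta, red), (20, Xia, 9, 28, 12, DC, Delta, red), (20, Xia, 9, 28, 12, LA, Delta, red), (20, Xia, 9, 28, 12, MIA, Delta, red)}
Selection pname = Delta: {(20, Xia, 30, 13, 12, ATL, Delta, red), (20, Xia, 30, 13, 12, BOS, Delta, red), (20, Xia, 30, 13, 12, DC, Delta, red), (20, Xia, 30, 13, 12, LA, Delta, red), (20, Xia, 30, 13, 12, MIA, Delta, red), (20, Xia, 9, 28, 12, ATL, Delta, red), (20, Xia, 9, 28, 12, BOS, Delta, red), (20, Xia, 9, 28, 12, DC, Delta, red), (20, Xia, 9, 28, 12, LA, Delta, red), (20, Xia, 9, 28, 12, MIA, Delta, red)}
π[city, cost]: project onto (city, cost) (5 duplicate(s) eliminated) → {(ATL, 20), (BOS, 20), (DC, 20), (LA, 20), (MIA, 20)}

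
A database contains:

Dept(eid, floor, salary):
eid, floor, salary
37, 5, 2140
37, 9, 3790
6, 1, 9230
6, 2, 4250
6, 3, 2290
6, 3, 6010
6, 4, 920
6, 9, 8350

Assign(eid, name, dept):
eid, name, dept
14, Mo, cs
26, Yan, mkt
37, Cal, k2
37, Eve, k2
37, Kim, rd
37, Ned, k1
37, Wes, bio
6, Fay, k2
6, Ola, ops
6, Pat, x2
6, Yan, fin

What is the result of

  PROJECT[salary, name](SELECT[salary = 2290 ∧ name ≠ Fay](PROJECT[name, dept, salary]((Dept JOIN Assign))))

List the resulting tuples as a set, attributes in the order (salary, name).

{(2290, Ola), (2290, Pat), (2290, Yan)}

Natural join on eid: {(37, 5, 2140, Cal, k2), (37, 5, 2140, Eve, k2), (37, 5, 2140, Kim, rd), (37, 5, 2140, Ned, k1), (37, 5, 2140, Wes, bio), (37, 9, 3790, Cal, k2), (37, 9, 3790, Eve, k2), (37, 9, 3790, Kim, rd), (37, 9, 3790, Ned, k1), (37, 9, 3790, Wes, bio), (6, 1, 9230, Fay, k2), (6, 1, 9230, Ola, ops), (6, 1, 9230, Pat, x2), (6, 1, 9230, Yan, fin), (6, 2, 4250, Fay, k2), (6, 2, 4250, Ola, ops), (6, 2, 4250, Pat, x2), (6, 2, 4250, Yan, fin), (6, 3, 2290, Fay, k2), (6, 3, 2290, Ola, ops), (6, 3, 2290, Pat, x2), (6, 3, 2290, Yan, fin), (6, 3, 6010, Fay, k2), (6, 3, 6010, Ola, ops), (6, 3, 6010, Pat, x2), (6, 3, 6010, Yan, fin), (6, 4, 920, Fay, k2), (6, 4, 920, Ola, ops), (6, 4, 920, Pat, x2), (6, 4, 920, Yan, fin), (6, 9, 8350, Fay, k2), (6, 9, 8350, Ola, ops), (6, 9, 8350, Pat, x2), (6, 9, 8350, Yan, fin)}
π_{name, dept, salary} gives {(Cal, k2, 2140), (Cal, k2, 3790), (Eve, k2, 2140), (Eve, k2, 3790), (Fay, k2, 2290), (Fay, k2, 4250), (Fay, k2, 6010), (Fay, k2, 8350), (Fay, k2, 920), (Fay, k2, 9230), (Kim, rd, 2140), (Kim, rd, 3790), (Ned, k1, 2140), (Ned, k1, 3790), (Ola, ops, 2290), (Ola, ops, 4250), (Ola, ops, 6010), (Ola, ops, 8350), (Ola, ops, 920), (Ola, ops, 9230), (Pat, x2, 2290), (Pat, x2, 4250), (Pat, x2, 6010), (Pat, x2, 8350), (Pat, x2, 920), (Pat, x2, 9230), (Wes, bio, 2140), (Wes, bio, 3790), (Yan, fin, 2290), (Yan, fin, 4250), (Yan, fin, 6010), (Yan, fin, 8350), (Yan, fin, 920), (Yan, fin, 9230)}.
Filtering on salary = 2290 ∧ name ≠ Fay leaves {(Ola, ops, 2290), (Pat, x2, 2290), (Yan, fin, 2290)}.
π_{salary, name} gives {(2290, Ola), (2290, Pat), (2290, Yan)}.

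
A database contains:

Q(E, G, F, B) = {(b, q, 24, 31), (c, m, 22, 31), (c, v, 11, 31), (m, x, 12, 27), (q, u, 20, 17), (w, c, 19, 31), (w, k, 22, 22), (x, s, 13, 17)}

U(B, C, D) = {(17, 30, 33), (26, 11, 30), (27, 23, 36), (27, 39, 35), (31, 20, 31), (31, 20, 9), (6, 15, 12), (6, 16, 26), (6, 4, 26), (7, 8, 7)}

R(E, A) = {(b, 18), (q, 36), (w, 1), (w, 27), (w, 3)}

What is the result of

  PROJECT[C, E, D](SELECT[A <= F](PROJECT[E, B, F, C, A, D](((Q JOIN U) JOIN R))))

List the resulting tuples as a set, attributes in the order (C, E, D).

{(20, b, 31), (20, b, 9), (20, w, 31), (20, w, 9)}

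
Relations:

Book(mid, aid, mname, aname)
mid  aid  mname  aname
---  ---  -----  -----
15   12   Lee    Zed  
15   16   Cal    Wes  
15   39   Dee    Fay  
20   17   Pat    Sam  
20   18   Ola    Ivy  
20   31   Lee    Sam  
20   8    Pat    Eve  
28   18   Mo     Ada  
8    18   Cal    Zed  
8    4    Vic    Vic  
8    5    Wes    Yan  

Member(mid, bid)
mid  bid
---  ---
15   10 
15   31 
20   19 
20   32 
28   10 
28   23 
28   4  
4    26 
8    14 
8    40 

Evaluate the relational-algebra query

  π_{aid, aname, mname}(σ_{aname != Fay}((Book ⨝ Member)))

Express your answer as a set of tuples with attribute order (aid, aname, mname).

{(12, Zed, Lee), (16, Wes, Cal), (17, Sam, Pat), (18, Ada, Mo), (18, Ivy, Ola), (18, Zed, Cal), (31, Sam, Lee), (4, Vic, Vic), (5, Yan, Wes), (8, Eve, Pat)}

Book ⋈ Member (natural join on mid): {(15, 12, Lee, Zed, 10), (15, 12, Lee, Zed, 31), (15, 16, Cal, Wes, 10), (15, 16, Cal, Wes, 31), (15, 39, Dee, Fay, 10), (15, 39, Dee, Fay, 31), (20, 17, Pat, Sam, 19), (20, 17, Pat, Sam, 32), (20, 18, Ola, Ivy, 19), (20, 18, Ola, Ivy, 32), (20, 31, Lee, Sam, 19), (20, 31, Lee, Sam, 32), (20, 8, Pat, Eve, 19), (20, 8, Pat, Eve, 32), (28, 18, Mo, Ada, 10), (28, 18, Mo, Ada, 23), (28, 18, Mo, Ada, 4), (8, 18, Cal, Zed, 14), (8, 18, Cal, Zed, 40), (8, 4, Vic, Vic, 14), (8, 4, Vic, Vic, 40), (8, 5, Wes, Yan, 14), (8, 5, Wes, Yan, 40)}
σ[aname != Fay]: keep tuples satisfying aname != Fay → {(15, 12, Lee, Zed, 10), (15, 12, Lee, Zed, 31), (15, 16, Cal, Wes, 10), (15, 16, Cal, Wes, 31), (20, 17, Pat, Sam, 19), (20, 17, Pat, Sam, 32), (20, 18, Ola, Ivy, 19), (20, 18, Ola, Ivy, 32), (20, 31, Lee, Sam, 19), (20, 31, Lee, Sam, 32), (20, 8, Pat, Eve, 19), (20, 8, Pat, Eve, 32), (28, 18, Mo, Ada, 10), (28, 18, Mo, Ada, 23), (28, 18, Mo, Ada, 4), (8, 18, Cal, Zed, 14), (8, 18, Cal, Zed, 40), (8, 4, Vic, Vic, 14), (8, 4, Vic, Vic, 40), (8, 5, Wes, Yan, 14), (8, 5, Wes, Yan, 40)}
Keep only column(s) aid, aname, mname (11 duplicate(s) eliminated): {(12, Zed, Lee), (16, Wes, Cal), (17, Sam, Pat), (18, Ada, Mo), (18, Ivy, Ola), (18, Zed, Cal), (31, Sam, Lee), (4, Vic, Vic), (5, Yan, Wes), (8, Eve, Pat)}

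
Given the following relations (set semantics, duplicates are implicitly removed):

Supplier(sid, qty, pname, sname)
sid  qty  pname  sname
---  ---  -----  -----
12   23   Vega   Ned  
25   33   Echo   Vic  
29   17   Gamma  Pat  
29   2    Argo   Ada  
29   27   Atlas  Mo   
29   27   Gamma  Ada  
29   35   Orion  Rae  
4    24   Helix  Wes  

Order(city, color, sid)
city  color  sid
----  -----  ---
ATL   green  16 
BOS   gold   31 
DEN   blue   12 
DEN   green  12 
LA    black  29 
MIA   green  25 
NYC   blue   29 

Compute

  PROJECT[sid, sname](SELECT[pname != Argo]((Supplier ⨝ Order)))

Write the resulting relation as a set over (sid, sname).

Natural join on sid: {(12, 23, Vega, Ned, DEN, blue), (12, 23, Vega, Ned, DEN, green), (25, 33, Echo, Vic, MIA, green), (29, 17, Gamma, Pat, LA, black), (29, 17, Gamma, Pat, NYC, blue), (29, 2, Argo, Ada, LA, black), (29, 2, Argo, Ada, NYC, blue), (29, 27, Atlas, Mo, LA, black), (29, 27, Atlas, Mo, NYC, blue), (29, 27, Gamma, Ada, LA, black), (29, 27, Gamma, Ada, NYC, blue), (29, 35, Orion, Rae, LA, black), (29, 35, Orion, Rae, NYC, blue)}
Apply σ_{pname != Argo}; surviving tuples: {(12, 23, Vega, Ned, DEN, blue), (12, 23, Vega, Ned, DEN, green), (25, 33, Echo, Vic, MIA, green), (29, 17, Gamma, Pat, LA, black), (29, 17, Gamma, Pat, NYC, blue), (29, 27, Atlas, Mo, LA, black), (29, 27, Atlas, Mo, NYC, blue), (29, 27, Gamma, Ada, LA, black), (29, 27, Gamma, Ada, NYC, blue), (29, 35, Orion, Rae, LA, black), (29, 35, Orion, Rae, NYC, blue)}
Projecting to sid, sname (5 duplicate(s) eliminated): {(12, Ned), (25, Vic), (29, Ada), (29, Mo), (29, Pat), (29, Rae)}

{(12, Ned), (25, Vic), (29, Ada), (29, Mo), (29, Pat), (29, Rae)}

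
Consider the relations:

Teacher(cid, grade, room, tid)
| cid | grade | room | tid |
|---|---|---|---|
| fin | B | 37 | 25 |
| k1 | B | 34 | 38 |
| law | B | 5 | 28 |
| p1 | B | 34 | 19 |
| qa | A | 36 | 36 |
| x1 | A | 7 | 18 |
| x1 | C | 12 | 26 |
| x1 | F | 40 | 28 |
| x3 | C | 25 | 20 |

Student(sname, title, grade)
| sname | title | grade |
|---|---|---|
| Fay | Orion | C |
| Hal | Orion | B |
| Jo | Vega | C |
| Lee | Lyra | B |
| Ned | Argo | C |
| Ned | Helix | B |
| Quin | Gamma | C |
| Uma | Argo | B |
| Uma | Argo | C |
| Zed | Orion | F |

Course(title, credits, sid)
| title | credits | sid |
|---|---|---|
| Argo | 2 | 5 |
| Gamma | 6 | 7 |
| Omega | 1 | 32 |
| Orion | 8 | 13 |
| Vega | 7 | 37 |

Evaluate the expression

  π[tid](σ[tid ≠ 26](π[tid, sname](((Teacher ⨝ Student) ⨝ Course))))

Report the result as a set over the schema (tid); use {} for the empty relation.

{19, 20, 25, 28, 38}

Joining Teacher and Student on grade yields {(fin, B, 37, 25, Hal, Orion), (fin, B, 37, 25, Lee, Lyra), (fin, B, 37, 25, Ned, Helix), (fin, B, 37, 25, Uma, Argo), (k1, B, 34, 38, Hal, Orion), (k1, B, 34, 38, Lee, Lyra), (k1, B, 34, 38, Ned, Helix), (k1, B, 34, 38, Uma, Argo), (law, B, 5, 28, Hal, Orion), (law, B, 5, 28, Lee, Lyra), (law, B, 5, 28, Ned, Helix), (law, B, 5, 28, Uma, Argo), (p1, B, 34, 19, Hal, Orion), (p1, B, 34, 19, Lee, Lyra), (p1, B, 34, 19, Ned, Helix), (p1, B, 34, 19, Uma, Argo), (x1, C, 12, 26, Fay, Orion), (x1, C, 12, 26, Jo, Vega), (x1, C, 12, 26, Ned, Argo), (x1, C, 12, 26, Quin, Gamma), (x1, C, 12, 26, Uma, Argo), (x1, F, 40, 28, Zed, Orion), (x3, C, 25, 20, Fay, Orion), (x3, C, 25, 20, Jo, Vega), (x3, C, 25, 20, Ned, Argo), (x3, C, 25, 20, Quin, Gamma), (x3, C, 25, 20, Uma, Argo)}.
Joining (Teacher ⨝ Student) and Course on title yields {(fin, B, 37, 25, Hal, Orion, 8, 13), (fin, B, 37, 25, Uma, Argo, 2, 5), (k1, B, 34, 38, Hal, Orion, 8, 13), (k1, B, 34, 38, Uma, Argo, 2, 5), (law, B, 5, 28, Hal, Orion, 8, 13), (law, B, 5, 28, Uma, Argo, 2, 5), (p1, B, 34, 19, Hal, Orion, 8, 13), (p1, B, 34, 19, Uma, Argo, 2, 5), (x1, C, 12, 26, Fay, Orion, 8, 13), (x1, C, 12, 26, Jo, Vega, 7, 37), (x1, C, 12, 26, Ned, Argo, 2, 5), (x1, C, 12, 26, Quin, Gamma, 6, 7), (x1, C, 12, 26, Uma, Argo, 2, 5), (x1, F, 40, 28, Zed, Orion, 8, 13), (x3, C, 25, 20, Fay, Orion, 8, 13), (x3, C, 25, 20, Jo, Vega, 7, 37), (x3, C, 25, 20, Ned, Argo, 2, 5), (x3, C, 25, 20, Quin, Gamma, 6, 7), (x3, C, 25, 20, Uma, Argo, 2, 5)}.
π[tid, sname]: project onto (tid, sname) → {(19, Hal), (19, Uma), (20, Fay), (20, Jo), (20, Ned), (20, Quin), (20, Uma), (25, Hal), (25, Uma), (26, Fay), (26, Jo), (26, Ned), (26, Quin), (26, Uma), (28, Hal), (28, Uma), (28, Zed), (38, Hal), (38, Uma)}
Selection tid ≠ 26: {(19, Hal), (19, Uma), (20, Fay), (20, Jo), (20, Ned), (20, Quin), (20, Uma), (25, Hal), (25, Uma), (28, Hal), (28, Uma), (28, Zed), (38, Hal), (38, Uma)}
π[tid]: project onto (tid) (9 duplicate(s) eliminated) → {19, 20, 25, 28, 38}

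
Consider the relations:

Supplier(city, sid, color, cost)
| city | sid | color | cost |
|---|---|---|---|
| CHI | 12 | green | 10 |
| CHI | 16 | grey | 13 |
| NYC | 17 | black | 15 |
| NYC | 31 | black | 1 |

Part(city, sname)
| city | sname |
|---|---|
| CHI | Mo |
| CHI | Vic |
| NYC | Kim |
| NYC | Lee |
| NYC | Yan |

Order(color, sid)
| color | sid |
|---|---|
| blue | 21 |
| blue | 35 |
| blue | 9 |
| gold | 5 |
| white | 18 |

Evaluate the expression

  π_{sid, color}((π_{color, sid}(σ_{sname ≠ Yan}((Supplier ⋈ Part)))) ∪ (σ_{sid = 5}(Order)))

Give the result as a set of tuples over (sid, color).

{(12, green), (16, grey), (17, black), (31, black), (5, gold)}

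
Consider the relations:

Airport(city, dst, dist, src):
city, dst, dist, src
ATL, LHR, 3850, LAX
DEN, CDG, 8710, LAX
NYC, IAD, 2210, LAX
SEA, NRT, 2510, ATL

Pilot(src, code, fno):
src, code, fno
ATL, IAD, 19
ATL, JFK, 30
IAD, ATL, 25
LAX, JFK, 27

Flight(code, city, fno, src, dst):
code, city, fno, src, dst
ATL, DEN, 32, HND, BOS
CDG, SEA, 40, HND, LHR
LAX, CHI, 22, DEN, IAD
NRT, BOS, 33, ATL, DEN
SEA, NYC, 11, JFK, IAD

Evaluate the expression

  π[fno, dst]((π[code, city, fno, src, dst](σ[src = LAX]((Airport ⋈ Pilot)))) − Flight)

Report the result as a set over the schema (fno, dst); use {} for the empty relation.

Natural join on src: {(ATL, LHR, 3850, LAX, JFK, 27), (DEN, CDG, 8710, LAX, JFK, 27), (NYC, IAD, 2210, LAX, JFK, 27), (SEA, NRT, 2510, ATL, IAD, 19), (SEA, NRT, 2510, ATL, JFK, 30)}
σ[src = LAX]: keep tuples satisfying src = LAX → {(ATL, LHR, 3850, LAX, JFK, 27), (DEN, CDG, 8710, LAX, JFK, 27), (NYC, IAD, 2210, LAX, JFK, 27)}
π_{code, city, fno, src, dst} gives {(JFK, ATL, 27, LAX, LHR), (JFK, DEN, 27, LAX, CDG), (JFK, NYC, 27, LAX, IAD)}.
Taking the difference: {(JFK, ATL, 27, LAX, LHR), (JFK, DEN, 27, LAX, CDG), (JFK, NYC, 27, LAX, IAD)}
π_{fno, dst} gives {(27, CDG), (27, IAD), (27, LHR)}.

{(27, CDG), (27, IAD), (27, LHR)}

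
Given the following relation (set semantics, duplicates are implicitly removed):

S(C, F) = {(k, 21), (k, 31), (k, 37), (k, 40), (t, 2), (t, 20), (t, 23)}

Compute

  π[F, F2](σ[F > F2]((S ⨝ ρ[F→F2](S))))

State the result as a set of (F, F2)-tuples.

ρ[F→F2]: schema becomes (C, F2); tuples unchanged.
S ⋈ ρ[F→F2](S) (natural join on C): {(k, 21, 21), (k, 21, 31), (k, 21, 37), (k, 21, 40), (k, 31, 21), (k, 31, 31), (k, 31, 37), (k, 31, 40), (k, 37, 21), (k, 37, 31), (k, 37, 37), (k, 37, 40), (k, 40, 21), (k, 40, 31), (k, 40, 37), (k, 40, 40), (t, 2, 2), (t, 2, 20), (t, 2, 23), (t, 20, 2), (t, 20, 20), (t, 20, 23), (t, 23, 2), (t, 23, 20), (t, 23, 23)}
Apply σ_{F > F2}; surviving tuples: {(k, 31, 21), (k, 37, 21), (k, 37, 31), (k, 40, 21), (k, 40, 31), (k, 40, 37), (t, 20, 2), (t, 23, 2), (t, 23, 20)}
Projecting to F, F2: {(20, 2), (23, 2), (23, 20), (31, 21), (37, 21), (37, 31), (40, 21), (40, 31), (40, 37)}

{(20, 2), (23, 2), (23, 20), (31, 21), (37, 21), (37, 31), (40, 21), (40, 31), (40, 37)}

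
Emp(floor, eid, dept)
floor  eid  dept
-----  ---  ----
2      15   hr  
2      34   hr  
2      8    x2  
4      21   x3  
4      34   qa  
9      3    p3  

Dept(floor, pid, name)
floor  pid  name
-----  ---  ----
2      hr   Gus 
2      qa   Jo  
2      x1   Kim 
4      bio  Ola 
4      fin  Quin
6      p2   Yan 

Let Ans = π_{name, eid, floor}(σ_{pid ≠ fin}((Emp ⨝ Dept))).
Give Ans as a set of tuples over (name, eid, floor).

{(Gus, 15, 2), (Gus, 34, 2), (Gus, 8, 2), (Jo, 15, 2), (Jo, 34, 2), (Jo, 8, 2), (Kim, 15, 2), (Kim, 34, 2), (Kim, 8, 2), (Ola, 21, 4), (Ola, 34, 4)}

Natural join on floor: {(2, 15, hr, hr, Gus), (2, 15, hr, qa, Jo), (2, 15, hr, x1, Kim), (2, 34, hr, hr, Gus), (2, 34, hr, qa, Jo), (2, 34, hr, x1, Kim), (2, 8, x2, hr, Gus), (2, 8, x2, qa, Jo), (2, 8, x2, x1, Kim), (4, 21, x3, bio, Ola), (4, 21, x3, fin, Quin), (4, 34, qa, bio, Ola), (4, 34, qa, fin, Quin)}
Apply σ_{pid ≠ fin}; surviving tuples: {(2, 15, hr, hr, Gus), (2, 15, hr, qa, Jo), (2, 15, hr, x1, Kim), (2, 34, hr, hr, Gus), (2, 34, hr, qa, Jo), (2, 34, hr, x1, Kim), (2, 8, x2, hr, Gus), (2, 8, x2, qa, Jo), (2, 8, x2, x1, Kim), (4, 21, x3, bio, Ola), (4, 34, qa, bio, Ola)}
π[name, eid, floor]: project onto (name, eid, floor) → {(Gus, 15, 2), (Gus, 34, 2), (Gus, 8, 2), (Jo, 15, 2), (Jo, 34, 2), (Jo, 8, 2), (Kim, 15, 2), (Kim, 34, 2), (Kim, 8, 2), (Ola, 21, 4), (Ola, 34, 4)}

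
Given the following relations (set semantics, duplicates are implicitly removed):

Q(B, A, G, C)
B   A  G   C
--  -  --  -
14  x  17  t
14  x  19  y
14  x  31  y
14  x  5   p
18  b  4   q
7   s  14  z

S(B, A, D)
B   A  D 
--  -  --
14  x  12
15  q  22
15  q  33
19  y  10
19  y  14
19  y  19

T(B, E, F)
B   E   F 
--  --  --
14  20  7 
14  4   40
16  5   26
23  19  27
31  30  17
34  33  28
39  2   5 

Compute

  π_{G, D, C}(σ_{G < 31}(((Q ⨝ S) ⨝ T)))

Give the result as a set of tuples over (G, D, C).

{(17, 12, t), (19, 12, y), (5, 12, p)}

Natural join on B, A: {(14, x, 17, t, 12), (14, x, 19, y, 12), (14, x, 31, y, 12), (14, x, 5, p, 12)}
Natural join on B: {(14, x, 17, t, 12, 20, 7), (14, x, 17, t, 12, 4, 40), (14, x, 19, y, 12, 20, 7), (14, x, 19, y, 12, 4, 40), (14, x, 31, y, 12, 20, 7), (14, x, 31, y, 12, 4, 40), (14, x, 5, p, 12, 20, 7), (14, x, 5, p, 12, 4, 40)}
Selection G < 31: {(14, x, 17, t, 12, 20, 7), (14, x, 17, t, 12, 4, 40), (14, x, 19, y, 12, 20, 7), (14, x, 19, y, 12, 4, 40), (14, x, 5, p, 12, 20, 7), (14, x, 5, p, 12, 4, 40)}
Projecting to G, D, C (3 duplicate(s) eliminated): {(17, 12, t), (19, 12, y), (5, 12, p)}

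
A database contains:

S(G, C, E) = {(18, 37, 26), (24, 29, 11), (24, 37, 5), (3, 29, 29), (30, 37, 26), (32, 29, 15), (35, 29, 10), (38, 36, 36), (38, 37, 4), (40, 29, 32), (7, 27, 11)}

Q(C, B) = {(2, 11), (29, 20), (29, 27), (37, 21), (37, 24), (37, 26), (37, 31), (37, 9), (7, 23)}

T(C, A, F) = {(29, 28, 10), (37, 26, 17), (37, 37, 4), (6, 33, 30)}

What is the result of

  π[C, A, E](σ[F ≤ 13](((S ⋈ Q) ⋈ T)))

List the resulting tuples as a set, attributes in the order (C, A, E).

Natural join on C: {(18, 37, 26, 21), (18, 37, 26, 24), (18, 37, 26, 26), (18, 37, 26, 31), (18, 37, 26, 9), (24, 29, 11, 20), (24, 29, 11, 27), (24, 37, 5, 21), (24, 37, 5, 24), (24, 37, 5, 26), (24, 37, 5, 31), (24, 37, 5, 9), (3, 29, 29, 20), (3, 29, 29, 27), (30, 37, 26, 21), (30, 37, 26, 24), (30, 37, 26, 26), (30, 37, 26, 31), (30, 37, 26, 9), (32, 29, 15, 20), (32, 29, 15, 27), (35, 29, 10, 20), (35, 29, 10, 27), (38, 37, 4, 21), (38, 37, 4, 24), (38, 37, 4, 26), (38, 37, 4, 31), (38, 37, 4, 9), (40, 29, 32, 20), (40, 29, 32, 27)}
Natural join on C: {(18, 37, 26, 21, 26, 17), (18, 37, 26, 21, 37, 4), (18, 37, 26, 24, 26, 17), (18, 37, 26, 24, 37, 4), (18, 37, 26, 26, 26, 17), (18, 37, 26, 26, 37, 4), (18, 37, 26, 31, 26, 17), (18, 37, 26, 31, 37, 4), (18, 37, 26, 9, 26, 17), (18, 37, 26, 9, 37, 4), (24, 29, 11, 20, 28, 10), (24, 29, 11, 27, 28, 10), (24, 37, 5, 21, 26, 17), (24, 37, 5, 21, 37, 4), (24, 37, 5, 24, 26, 17), (24, 37, 5, 24, 37, 4), (24, 37, 5, 26, 26, 17), (24, 37, 5, 26, 37, 4), (24, 37, 5, 31, 26, 17), (24, 37, 5, 31, 37, 4), (24, 37, 5, 9, 26, 17), (24, 37, 5, 9, 37, 4), (3, 29, 29, 20, 28, 10), (3, 29, 29, 27, 28, 10), (30, 37, 26, 21, 26, 17), (30, 37, 26, 21, 37, 4), (30, 37, 26, 24, 26, 17), (30, 37, 26, 24, 37, 4), (30, 37, 26, 26, 26, 17), (30, 37, 26, 26, 37, 4), (30, 37, 26, 31, 26, 17), (30, 37, 26, 31, 37, 4), (30, 37, 26, 9, 26, 17), (30, 37, 26, 9, 37, 4), (32, 29, 15, 20, 28, 10), (32, 29, 15, 27, 28, 10), (35, 29, 10, 20, 28, 10), (35, 29, 10, 27, 28, 10), (38, 37, 4, 21, 26, 17), (38, 37, 4, 21, 37, 4), (38, 37, 4, 24, 26, 17), (38, 37, 4, 24, 37, 4), (38, 37, 4, 26, 26, 17), (38, 37, 4, 26, 37, 4), (38, 37, 4, 31, 26, 17), (38, 37, 4, 31, 37, 4), (38, 37, 4, 9, 26, 17), (38, 37, 4, 9, 37, 4), (40, 29, 32, 20, 28, 10), (40, 29, 32, 27, 28, 10)}
Apply σ_{F ≤ 13}; surviving tuples: {(18, 37, 26, 21, 37, 4), (18, 37, 26, 24, 37, 4), (18, 37, 26, 26, 37, 4), (18, 37, 26, 31, 37, 4), (18, 37, 26, 9, 37, 4), (24, 29, 11, 20, 28, 10), (24, 29, 11, 27, 28, 10), (24, 37, 5, 21, 37, 4), (24, 37, 5, 24, 37, 4), (24, 37, 5, 26, 37, 4), (24, 37, 5, 31, 37, 4), (24, 37, 5, 9, 37, 4), (3, 29, 29, 20, 28, 10), (3, 29, 29, 27, 28, 10), (30, 37, 26, 21, 37, 4), (30, 37, 26, 24, 37, 4), (30, 37, 26, 26, 37, 4), (30, 37, 26, 31, 37, 4), (30, 37, 26, 9, 37, 4), (32, 29, 15, 20, 28, 10), (32, 29, 15, 27, 28, 10), (35, 29, 10, 20, 28, 10), (35, 29, 10, 27, 28, 10), (38, 37, 4, 21, 37, 4), (38, 37, 4, 24, 37, 4), (38, 37, 4, 26, 37, 4), (38, 37, 4, 31, 37, 4), (38, 37, 4, 9, 37, 4), (40, 29, 32, 20, 28, 10), (40, 29, 32, 27, 28, 10)}
π[C, A, E]: project onto (C, A, E) (22 duplicate(s) eliminated) → {(29, 28, 10), (29, 28, 11), (29, 28, 15), (29, 28, 29), (29, 28, 32), (37, 37, 26), (37, 37, 4), (37, 37, 5)}

{(29, 28, 10), (29, 28, 11), (29, 28, 15), (29, 28, 29), (29, 28, 32), (37, 37, 26), (37, 37, 4), (37, 37, 5)}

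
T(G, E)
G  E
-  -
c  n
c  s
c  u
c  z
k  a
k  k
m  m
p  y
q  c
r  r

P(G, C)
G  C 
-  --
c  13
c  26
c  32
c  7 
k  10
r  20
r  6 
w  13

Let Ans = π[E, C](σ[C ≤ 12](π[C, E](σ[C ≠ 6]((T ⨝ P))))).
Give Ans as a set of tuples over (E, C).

{(a, 10), (k, 10), (n, 7), (s, 7), (u, 7), (z, 7)}

T ⋈ P (natural join on G): {(c, n, 13), (c, n, 26), (c, n, 32), (c, n, 7), (c, s, 13), (c, s, 26), (c, s, 32), (c, s, 7), (c, u, 13), (c, u, 26), (c, u, 32), (c, u, 7), (c, z, 13), (c, z, 26), (c, z, 32), (c, z, 7), (k, a, 10), (k, k, 10), (r, r, 20), (r, r, 6)}
Apply σ_{C ≠ 6}; surviving tuples: {(c, n, 13), (c, n, 26), (c, n, 32), (c, n, 7), (c, s, 13), (c, s, 26), (c, s, 32), (c, s, 7), (c, u, 13), (c, u, 26), (c, u, 32), (c, u, 7), (c, z, 13), (c, z, 26), (c, z, 32), (c, z, 7), (k, a, 10), (k, k, 10), (r, r, 20)}
π_{C, E} gives {(10, a), (10, k), (13, n), (13, s), (13, u), (13, z), (20, r), (26, n), (26, s), (26, u), (26, z), (32, n), (32, s), (32, u), (32, z), (7, n), (7, s), (7, u), (7, z)}.
Apply σ_{C ≤ 12}; surviving tuples: {(10, a), (10, k), (7, n), (7, s), (7, u), (7, z)}
π_{E, C} gives {(a, 10), (k, 10), (n, 7), (s, 7), (u, 7), (z, 7)}.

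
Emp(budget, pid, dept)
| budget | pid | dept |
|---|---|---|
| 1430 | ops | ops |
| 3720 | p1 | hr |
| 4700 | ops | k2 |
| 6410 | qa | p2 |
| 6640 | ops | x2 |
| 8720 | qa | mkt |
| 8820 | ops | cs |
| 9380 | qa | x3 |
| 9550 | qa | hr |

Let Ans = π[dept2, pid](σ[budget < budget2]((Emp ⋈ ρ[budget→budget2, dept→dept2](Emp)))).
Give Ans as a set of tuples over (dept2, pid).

ρ[budget→budget2, dept→dept2]: schema becomes (budget2, pid, dept2); tuples unchanged.
Emp ⋈ ρ[budget→budget2, dept→dept2](Emp) (natural join on pid): {(1430, ops, ops, 1430, ops), (1430, ops, ops, 4700, k2), (1430, ops, ops, 6640, x2), (1430, ops, ops, 8820, cs), (3720, p1, hr, 3720, hr), (4700, ops, k2, 1430, ops), (4700, ops, k2, 4700, k2), (4700, ops, k2, 6640, x2), (4700, ops, k2, 8820, cs), (6410, qa, p2, 6410, p2), (6410, qa, p2, 8720, mkt), (6410, qa, p2, 9380, x3), (6410, qa, p2, 9550, hr), (6640, ops, x2, 1430, ops), (6640, ops, x2, 4700, k2), (6640, ops, x2, 6640, x2), (6640, ops, x2, 8820, cs), (8720, qa, mkt, 6410, p2), (8720, qa, mkt, 8720, mkt), (8720, qa, mkt, 9380, x3), (8720, qa, mkt, 9550, hr), (8820, ops, cs, 1430, ops), (8820, ops, cs, 4700, k2), (8820, ops, cs, 6640, x2), (8820, ops, cs, 8820, cs), (9380, qa, x3, 6410, p2), (9380, qa, x3, 8720, mkt), (9380, qa, x3, 9380, x3), (9380, qa, x3, 9550, hr), (9550, qa, hr, 6410, p2), (9550, qa, hr, 8720, mkt), (9550, qa, hr, 9380, x3), (9550, qa, hr, 9550, hr)}
Selection budget < budget2: {(1430, ops, ops, 4700, k2), (1430, ops, ops, 6640, x2), (1430, ops, ops, 8820, cs), (4700, ops, k2, 6640, x2), (4700, ops, k2, 8820, cs), (6410, qa, p2, 8720, mkt), (6410, qa, p2, 9380, x3), (6410, qa, p2, 9550, hr), (6640, ops, x2, 8820, cs), (8720, qa, mkt, 9380, x3), (8720, qa, mkt, 9550, hr), (9380, qa, x3, 9550, hr)}
π_{dept2, pid} gives {(cs, ops), (hr, qa), (k2, ops), (mkt, qa), (x2, ops), (x3, qa)} (6 duplicate(s) eliminated).

{(cs, ops), (hr, qa), (k2, ops), (mkt, qa), (x2, ops), (x3, qa)}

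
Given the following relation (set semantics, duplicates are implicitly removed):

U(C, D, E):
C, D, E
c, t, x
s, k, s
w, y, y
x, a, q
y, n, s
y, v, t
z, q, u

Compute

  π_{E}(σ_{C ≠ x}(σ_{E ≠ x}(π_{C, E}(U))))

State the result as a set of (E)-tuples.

{s, t, u, y}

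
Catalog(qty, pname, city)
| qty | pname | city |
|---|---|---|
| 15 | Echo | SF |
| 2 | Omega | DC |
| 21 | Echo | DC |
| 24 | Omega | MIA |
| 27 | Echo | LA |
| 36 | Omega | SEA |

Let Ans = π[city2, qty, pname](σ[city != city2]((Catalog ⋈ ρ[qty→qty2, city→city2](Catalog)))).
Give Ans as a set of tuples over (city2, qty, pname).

{(DC, 15, Echo), (DC, 24, Omega), (DC, 27, Echo), (DC, 36, Omega), (LA, 15, Echo), (LA, 21, Echo), (MIA, 2, Omega), (MIA, 36, Omega), (SEA, 2, Omega), (SEA, 24, Omega), (SF, 21, Echo), (SF, 27, Echo)}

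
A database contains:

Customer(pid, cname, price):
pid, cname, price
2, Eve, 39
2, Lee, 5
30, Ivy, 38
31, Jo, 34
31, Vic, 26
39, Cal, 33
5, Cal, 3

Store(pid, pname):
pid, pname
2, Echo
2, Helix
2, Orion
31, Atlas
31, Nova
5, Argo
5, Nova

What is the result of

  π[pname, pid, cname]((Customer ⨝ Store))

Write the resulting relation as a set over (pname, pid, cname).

{(Argo, 5, Cal), (Atlas, 31, Jo), (Atlas, 31, Vic), (Echo, 2, Eve), (Echo, 2, Lee), (Helix, 2, Eve), (Helix, 2, Lee), (Nova, 31, Jo), (Nova, 31, Vic), (Nova, 5, Cal), (Orion, 2, Eve), (Orion, 2, Lee)}

Customer ⋈ Store (natural join on pid): {(2, Eve, 39, Echo), (2, Eve, 39, Helix), (2, Eve, 39, Orion), (2, Lee, 5, Echo), (2, Lee, 5, Helix), (2, Lee, 5, Orion), (31, Jo, 34, Atlas), (31, Jo, 34, Nova), (31, Vic, 26, Atlas), (31, Vic, 26, Nova), (5, Cal, 3, Argo), (5, Cal, 3, Nova)}
π[pname, pid, cname]: project onto (pname, pid, cname) → {(Argo, 5, Cal), (Atlas, 31, Jo), (Atlas, 31, Vic), (Echo, 2, Eve), (Echo, 2, Lee), (Helix, 2, Eve), (Helix, 2, Lee), (Nova, 31, Jo), (Nova, 31, Vic), (Nova, 5, Cal), (Orion, 2, Eve), (Orion, 2, Lee)}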